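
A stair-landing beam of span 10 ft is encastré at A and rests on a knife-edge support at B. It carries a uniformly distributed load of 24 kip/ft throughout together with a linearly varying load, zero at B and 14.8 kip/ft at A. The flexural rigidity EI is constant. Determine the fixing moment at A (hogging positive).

M_A = 398.7 kip·ft

Take the reaction at B as the redundant and release it; the primary structure is a cantilever fixed at A.
Primary-structure tip deflection at B by superposition:
  UDL 24: wL⁴/(8EI) = 30000/EI
  triangular load, peak 14.8 at the fixed end: w₀L⁴/(30EI) = 4933/EI
  δ_0 = 34933/EI
Tip deflection under a unit load at B: L³/(3EI) = 333.3/EI.
The prop prevents deflection at B: R_B = δ_0/δ_{BB} = 34933/333.3 = 104.8 kip.
Moment equilibrium about A: M_A = Σ(load moments about A) − R_B·L = 1447 − 104.8×10 = 398.7 kip·ft.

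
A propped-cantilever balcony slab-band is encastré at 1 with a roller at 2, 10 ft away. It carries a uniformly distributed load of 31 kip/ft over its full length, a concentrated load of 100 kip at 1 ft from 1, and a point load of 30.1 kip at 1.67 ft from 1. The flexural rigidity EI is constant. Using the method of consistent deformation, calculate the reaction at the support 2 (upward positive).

Take the reaction at 2 as the redundant and release it; the primary structure is a cantilever fixed at 1.
Primary-structure tip deflection at 2 by superposition:
  UDL 31: wL⁴/(8EI) = 38750/EI
  point load 100 at a = 1: Pa²(3L − a)/(6EI) = 483.3/EI
  point load 30.1 at a = 1.67: Pa²(3L − a)/(6EI) = 396.4/EI
  δ_0 = 39630/EI
Flexibility coefficient — unit upward force at 2: δ_{22} = L³/(3EI) = 333.3/EI.
The prop prevents deflection at 2: R_2 = δ_0/δ_{22} = 39630/333.3 = 118.9 kip.

R_2 = 118.9 kip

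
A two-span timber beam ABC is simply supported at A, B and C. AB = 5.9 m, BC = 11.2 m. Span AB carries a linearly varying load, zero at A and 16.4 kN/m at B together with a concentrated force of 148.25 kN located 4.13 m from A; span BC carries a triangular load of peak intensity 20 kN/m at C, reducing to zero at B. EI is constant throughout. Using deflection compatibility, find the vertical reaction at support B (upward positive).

Release continuity at B by inserting a hinge; the redundant is the internal moment M_B. The primary structure is two simply-supported spans AB and BC.
End slopes at the hinge B, treating each span as simply supported:
  span AB: triangular load, peak 16.4: w₀L³/(45EI) = 74.85/EI
  span AB: point load 148.25 at a = 4.13: Pab(L + a)/(6LEI) = 307.1/EI
  span BC: triangular load, peak 20: 7w₀L³/(360EI) = 546.4/EI
  relative rotation θ_0 = (381.9 + 546.4)/EI = 928.3/EI
A unit hogging moment at B produces rotation L₁/(3EI) + L₂/(3EI) = 5.7/EI.
Slope continuity at B: θ_0 = M_B·5.7/EI, so M_B = 928.3/5.7 = 162.9 kN·m (hogging).
Span AB, ΣM about A with M_B applied at B: R_B^{AB}·5.9 = 802.6 + 162.9, so R_B^{AB} = 163.6 kN and R_A = 196.6 − 163.6 = 33 kN.
Span BC, ΣM about C: R_B^{BC}·11.2 = 418.1 + 162.9, so R_B^{BC} = 51.87 kN and R_C = 112 − 51.87 = 60.13 kN.
R_B = 163.6 + 51.87 = 215.5 kN.

R_B = 215.5 kN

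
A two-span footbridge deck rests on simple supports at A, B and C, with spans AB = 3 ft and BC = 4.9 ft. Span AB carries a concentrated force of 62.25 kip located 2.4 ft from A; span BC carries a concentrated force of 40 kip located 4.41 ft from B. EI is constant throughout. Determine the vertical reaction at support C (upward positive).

R_C = 32.69 kip

Insert a hinge at B; M_B is the redundant, and each span becomes simply supported.
Rotations at B on the released spans (each span's end-slope, ×1/EI):
  span AB: point load 62.25 at a = 2.4: Pab(L + a)/(6LEI) = 26.89/EI
  span BC: point load 40 at a = 4.41: Pab(L + b)/(6LEI) = 15.85/EI
  relative rotation θ_0 = (26.89 + 15.85)/EI = 42.74/EI
A unit hogging moment at B produces rotation L₁/(3EI) + L₂/(3EI) = 2.633/EI.
Compatibility: M_B·(L₁+L₂)/(3EI) = θ_0, giving M_B = 16.23 kip·ft (hogging).
Span BC, ΣM about C: R_B^{BC}·4.9 = 19.6 + 16.23, so R_B^{BC} = 7.312 kip and R_C = 40 − 7.312 = 32.69 kip.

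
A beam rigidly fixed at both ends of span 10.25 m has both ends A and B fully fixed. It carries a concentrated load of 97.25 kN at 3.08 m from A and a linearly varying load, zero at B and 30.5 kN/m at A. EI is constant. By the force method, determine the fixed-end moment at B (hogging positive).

M_B = 169.8 kN·m

Release both end moments; the primary structure is a simply-supported span AB with redundants M_A and M_B.
Simple-span end rotations at A and B under the given loads:
  at A: point load 97.25 at a = 3.08: Pab(L + b)/(6LEI) = 608.3/EI
  at B: point load 97.25 at a = 3.08: Pab(L + a)/(6LEI) = 465.5/EI
  at A: triangular load, peak 30.5: w₀L³/(45EI) = 729.9/EI
  at B: triangular load, peak 30.5: 7w₀L³/(360EI) = 638.7/EI
  θ_A0 = 1338/EI,  θ_B0 = 1104/EI
Flexibility coefficients: a unit moment at one end gives L/(3EI) there and L/(6EI) at the far end, so f₁₁ = f₂₂ = 3.417/EI and f₁₂ = f₂₁ = 1.708/EI.
Compatibility — zero rotation at each built-in end:
  3.417 M_A + 1.708 M_B = 1338
  1.708 M_A + 3.417 M_B = 1104
Solving the pair gives M_A = 306.8 kN·m and M_B = 169.8 kN·m (hogging).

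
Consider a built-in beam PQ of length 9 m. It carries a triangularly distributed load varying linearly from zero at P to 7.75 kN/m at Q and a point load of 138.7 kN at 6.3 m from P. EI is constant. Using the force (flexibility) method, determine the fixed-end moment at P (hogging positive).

Release both end moments; the primary structure is a simply-supported span PQ with redundants M_P and M_Q.
On the primary (simply-supported) span, the end slopes from the loading are:
  at P: triangular load, peak 7.75: 7w₀L³/(360EI) = 109.9/EI
  at Q: triangular load, peak 7.75: w₀L³/(45EI) = 125.5/EI
  at P: point load 138.7 at a = 6.3: Pab(L + b)/(6LEI) = 511.2/EI
  at Q: point load 138.7 at a = 6.3: Pab(L + a)/(6LEI) = 668.5/EI
  θ_P0 = 621/EI,  θ_Q0 = 794/EI
Flexibility coefficients: a unit moment at one end gives L/(3EI) there and L/(6EI) at the far end, so f₁₁ = f₂₂ = 3/EI and f₁₂ = f₂₁ = 1.5/EI.
Compatibility — zero rotation at each built-in end:
  3 M_P + 1.5 M_Q = 621
  1.5 M_P + 3 M_Q = 794
Solving the pair gives M_P = 99.57 kN·m and M_Q = 214.9 kN·m (hogging).

M_P = 99.57 kN·m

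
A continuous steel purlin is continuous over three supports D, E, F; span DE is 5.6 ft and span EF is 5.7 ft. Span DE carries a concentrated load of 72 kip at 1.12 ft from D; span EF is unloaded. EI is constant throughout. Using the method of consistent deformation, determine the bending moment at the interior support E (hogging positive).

M_E = 19.18 kip·ft

Release continuity at E by inserting a hinge; the redundant is the internal moment M_E. The primary structure is two simply-supported spans DE and EF.
Discontinuity in slope at E on the released structure — sum the simple-span end rotations:
  span DE: point load 72 at a = 1.12: Pab(L + a)/(6LEI) = 72.25/EI
  relative rotation θ_0 = (72.25 + 0)/EI = 72.25/EI
A unit hogging moment at E produces rotation L₁/(3EI) + L₂/(3EI) = 3.767/EI.
Slope continuity at E: θ_0 = M_E·3.767/EI, so M_E = 72.25/3.767 = 19.18 kip·ft (hogging).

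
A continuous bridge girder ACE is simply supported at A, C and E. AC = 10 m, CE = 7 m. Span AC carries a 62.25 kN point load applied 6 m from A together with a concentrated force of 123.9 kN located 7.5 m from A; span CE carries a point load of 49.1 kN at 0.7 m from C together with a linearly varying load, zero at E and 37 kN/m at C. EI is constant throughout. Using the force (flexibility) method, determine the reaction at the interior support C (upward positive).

R_C = 321.9 kN

Release continuity at C by inserting a hinge; the redundant is the internal moment M_C. The primary structure is two simply-supported spans AC and CE.
Discontinuity in slope at C on the released structure — sum the simple-span end rotations:
  span AC: point load 62.25 at a = 6: Pab(L + a)/(6LEI) = 398.4/EI
  span AC: point load 123.9 at a = 7.5: Pab(L + a)/(6LEI) = 677.6/EI
  span CE: point load 49.1 at a = 0.7: Pab(L + b)/(6LEI) = 68.57/EI
  span CE: triangular load, peak 37: w₀L³/(45EI) = 282/EI
  relative rotation θ_0 = (1076 + 350.6)/EI = 1427/EI
A unit hogging moment at C produces rotation L₁/(3EI) + L₂/(3EI) = 5.667/EI.
Slope continuity at C: θ_0 = M_C·5.667/EI, so M_C = 1427/5.667 = 251.7 kN·m (hogging).
Span AC, ΣM about A with M_C applied at C: R_C^{AC}·10 = 1303 + 251.7, so R_C^{AC} = 155.4 kN and R_A = 186.2 − 155.4 = 30.7 kN.
Span CE, ΣM about E: R_C^{CE}·7 = 913.7 + 251.7, so R_C^{CE} = 166.5 kN and R_E = 178.6 − 166.5 = 12.11 kN.
R_C = 155.4 + 166.5 = 321.9 kN.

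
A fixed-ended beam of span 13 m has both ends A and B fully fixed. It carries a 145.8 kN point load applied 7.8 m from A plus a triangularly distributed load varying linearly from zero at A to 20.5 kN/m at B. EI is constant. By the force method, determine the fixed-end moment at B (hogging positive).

Take the two fixed-end moments M_A, M_B as redundants; the released structure is the simple span AB.
On the primary (simply-supported) span, the end slopes from the loading are:
  at A: point load 145.8 at a = 7.8: Pab(L + b)/(6LEI) = 1380/EI
  at B: point load 145.8 at a = 7.8: Pab(L + a)/(6LEI) = 1577/EI
  at A: triangular load, peak 20.5: 7w₀L³/(360EI) = 875.7/EI
  at B: triangular load, peak 20.5: w₀L³/(45EI) = 1001/EI
  θ_A0 = 2256/EI,  θ_B0 = 2578/EI
Flexibility coefficients: a unit moment at one end gives L/(3EI) there and L/(6EI) at the far end, so f₁₁ = f₂₂ = 4.333/EI and f₁₂ = f₂₁ = 2.167/EI.
Compatibility — zero rotation at each built-in end:
  4.333 M_A + 2.167 M_B = 2256
  2.167 M_A + 4.333 M_B = 2578
Solving the pair gives M_A = 297.4 kN·m and M_B = 446.2 kN·m (hogging).

M_B = 446.2 kN·m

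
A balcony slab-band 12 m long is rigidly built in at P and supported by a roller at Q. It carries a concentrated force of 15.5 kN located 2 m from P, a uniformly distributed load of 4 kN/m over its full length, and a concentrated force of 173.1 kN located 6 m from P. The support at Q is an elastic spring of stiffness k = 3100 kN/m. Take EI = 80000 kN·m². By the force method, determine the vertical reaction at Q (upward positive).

R_Q = 69.59 kN

Remove the prop at Q; the released (primary) structure is a cantilever built in at P.
Primary-structure tip deflection at Q by superposition:
  point load 15.5 at a = 2: Pa²(3L − a)/(6EI) = 351.3/EI
  UDL 4: wL⁴/(8EI) = 10368/EI
  point load 173.1 at a = 6: Pa²(3L − a)/(6EI) = 31158/EI
  δ_0 = 41877/EI
Flexibility coefficient — unit upward force at Q: δ_{QQ} = L³/(3EI) = 576/EI.
With EI = 80000 kN·m²: δ_0 = 0.52347 m and δ_{QQ} = 0.0072 m/kN.
Compatibility — the spring shortens by R_Q/k under the reaction it provides: δ_0 − R_Q·δ_{QQ} = R_Q/k. With 1/k = 0.000323 m/kN, R_Q = δ_0 / (δ_{QQ} + 1/k) = 0.52347 / (0.0072 + 0.000323) = 69.59 kN.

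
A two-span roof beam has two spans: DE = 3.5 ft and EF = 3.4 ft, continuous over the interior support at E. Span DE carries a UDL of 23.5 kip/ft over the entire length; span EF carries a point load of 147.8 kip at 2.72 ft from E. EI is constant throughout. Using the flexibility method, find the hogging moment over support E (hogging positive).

M_E = 42.02 kip·ft

Release continuity at E by inserting a hinge; the redundant is the internal moment M_E. The primary structure is two simply-supported spans DE and EF.
End slopes at the hinge E, treating each span as simply supported:
  span DE: UDL 23.5: wL³/(24EI) = 41.98/EI
  span EF: point load 147.8 at a = 2.72: Pab(L + b)/(6LEI) = 54.67/EI
  relative rotation θ_0 = (41.98 + 54.67)/EI = 96.66/EI
A unit hogging moment at E produces rotation L₁/(3EI) + L₂/(3EI) = 2.3/EI.
Compatibility: M_E·(L₁+L₂)/(3EI) = θ_0, giving M_E = 42.02 kip·ft (hogging).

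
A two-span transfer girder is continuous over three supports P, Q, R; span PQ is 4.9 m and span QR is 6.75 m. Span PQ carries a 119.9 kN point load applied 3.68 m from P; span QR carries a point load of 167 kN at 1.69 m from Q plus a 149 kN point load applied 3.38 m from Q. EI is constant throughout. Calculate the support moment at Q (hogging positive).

Release continuity at Q by inserting a hinge; the redundant is the internal moment M_Q. The primary structure is two simply-supported spans PQ and QR.
Discontinuity in slope at Q on the released structure — sum the simple-span end rotations:
  span PQ: point load 119.9 at a = 3.68: Pab(L + a)/(6LEI) = 157.1/EI
  span QR: point load 167 at a = 1.69: Pab(L + b)/(6LEI) = 416.4/EI
  span QR: point load 149 at a = 3.38: Pab(L + b)/(6LEI) = 424.1/EI
  relative rotation θ_0 = (157.1 + 840.5)/EI = 997.6/EI
A unit hogging moment at Q produces rotation L₁/(3EI) + L₂/(3EI) = 3.883/EI.
Slope continuity at Q: θ_0 = M_Q·3.883/EI, so M_Q = 997.6/3.883 = 256.9 kN·m (hogging).

M_Q = 256.9 kN·m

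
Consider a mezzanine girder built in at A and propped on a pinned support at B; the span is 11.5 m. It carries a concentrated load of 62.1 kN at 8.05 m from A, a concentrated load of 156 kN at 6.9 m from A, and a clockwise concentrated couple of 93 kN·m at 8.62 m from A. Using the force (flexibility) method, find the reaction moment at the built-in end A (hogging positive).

M_A = 361.1 kN·m

Release the roller at B. Primary structure: cantilever fixed at A.
Deflection at B on the released cantilever, summing each load's contribution:
  point load 62.1 at a = 8.05: Pa²(3L − a)/(6EI) = 17740/EI
  point load 156 at a = 6.9: Pa²(3L − a)/(6EI) = 34165/EI
  clockwise couple 93 at a = 8.62: M₀a(2L − a)/(2EI) = 5764/EI
  δ_0 = 57669/EI
Flexibility coefficient — unit upward force at B: δ_{BB} = L³/(3EI) = 507/EI.
Compatibility at B: δ_0 − R_B·δ_{BB} = 0, so R_B = 57669/507 = 113.8 kN.
Moment equilibrium about A: M_A = Σ(load moments about A) − R_B·L = 1669 − 113.8×11.5 = 361.1 kN·m.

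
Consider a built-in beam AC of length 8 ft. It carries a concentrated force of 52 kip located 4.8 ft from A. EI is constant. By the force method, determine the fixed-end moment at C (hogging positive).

M_C = 59.9 kip·ft

Take the two fixed-end moments M_A, M_C as redundants; the released structure is the simple span AC.
End rotations of the released simple span under the applied load (×1/EI):
  at A: point load 52 at a = 4.8: Pab(L + b)/(6LEI) = 186.4/EI
  at C: point load 52 at a = 4.8: Pab(L + a)/(6LEI) = 213/EI
  θ_A0 = 186.4/EI,  θ_C0 = 213/EI
Flexibility coefficients: a unit moment at one end gives L/(3EI) there and L/(6EI) at the far end, so f₁₁ = f₂₂ = 2.667/EI and f₁₂ = f₂₁ = 1.333/EI.
Compatibility — zero rotation at each built-in end:
  2.667 M_A + 1.333 M_C = 186.4
  1.333 M_A + 2.667 M_C = 213
Solving the pair gives M_A = 39.94 kip·ft and M_C = 59.9 kip·ft (hogging).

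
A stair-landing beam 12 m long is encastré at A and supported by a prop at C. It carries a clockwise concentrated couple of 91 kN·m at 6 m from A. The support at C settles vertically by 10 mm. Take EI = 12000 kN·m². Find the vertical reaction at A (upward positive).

Take the reaction at C as the redundant and release it; the primary structure is a cantilever fixed at A.
Primary-structure tip deflection at C by superposition:
  clockwise couple 91 at a = 6: M₀a(2L − a)/(2EI) = 4914/EI
Tip deflection under a unit load at C: L³/(3EI) = 576/EI.
With EI = 12000 kN·m²: δ_0 = 0.4095 m and δ_{CC} = 0.048 m/kN.
Compatibility — the beam at C must follow the support down by 0.01 m: δ_0 − R_C·δ_{CC} = 0.01, so R_C = (0.4095 − 0.01)/0.048 = 8.323 kN.
Vertical equilibrium: R_A = ΣP − R_C = 0 − 8.323 = -8.323 kN.

R_A = -8.323 kN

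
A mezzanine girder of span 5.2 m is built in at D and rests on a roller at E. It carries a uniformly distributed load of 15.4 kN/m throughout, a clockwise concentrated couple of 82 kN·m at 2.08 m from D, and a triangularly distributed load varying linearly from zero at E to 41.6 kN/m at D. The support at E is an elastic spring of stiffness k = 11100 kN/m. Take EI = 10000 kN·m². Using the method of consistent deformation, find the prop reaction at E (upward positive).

Release the roller at E. Primary structure: cantilever fixed at D.
Downward deflection at the released point E due to the loads:
  UDL 15.4: wL⁴/(8EI) = 1407/EI
  clockwise couple 82 at a = 2.08: M₀a(2L − a)/(2EI) = 709.5/EI
  triangular load, peak 41.6 at the fixed end: w₀L⁴/(30EI) = 1014/EI
  δ_0 = 3131/EI
Flexibility coefficient — unit upward force at E: δ_{EE} = L³/(3EI) = 46.87/EI.
With EI = 10000 kN·m²: δ_0 = 0.31309 m and δ_{EE} = 0.004687 m/kN.
Compatibility — the spring shortens by R_E/k under the reaction it provides: δ_0 − R_E·δ_{EE} = R_E/k. With 1/k = 0.00009 m/kN, R_E = δ_0 / (δ_{EE} + 1/k) = 0.31309 / (0.004687 + 0.00009) = 65.54 kN.

R_E = 65.54 kN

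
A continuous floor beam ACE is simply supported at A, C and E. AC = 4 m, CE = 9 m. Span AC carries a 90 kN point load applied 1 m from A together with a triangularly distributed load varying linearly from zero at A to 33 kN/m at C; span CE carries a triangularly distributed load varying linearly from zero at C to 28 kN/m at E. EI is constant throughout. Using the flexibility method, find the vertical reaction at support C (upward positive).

Take M_C as the redundant. Released structure: two simple spans AC and CE with a hinge at C.
Rotations at C on the released spans (each span's end-slope, ×1/EI):
  span AC: point load 90 at a = 1: Pab(L + a)/(6LEI) = 56.25/EI
  span AC: triangular load, peak 33: w₀L³/(45EI) = 46.93/EI
  span CE: triangular load, peak 28: 7w₀L³/(360EI) = 396.9/EI
  relative rotation θ_0 = (103.2 + 396.9)/EI = 500.1/EI
A unit hogging moment at C produces rotation L₁/(3EI) + L₂/(3EI) = 4.333/EI.
Compatibility: M_C·(L₁+L₂)/(3EI) = θ_0, giving M_C = 115.4 kN·m (hogging).
Span AC, ΣM about A with M_C applied at C: R_C^{AC}·4 = 266 + 115.4, so R_C^{AC} = 95.35 kN and R_A = 156 − 95.35 = 60.65 kN.
Span CE, ΣM about E: R_C^{CE}·9 = 378 + 115.4, so R_C^{CE} = 54.82 kN and R_E = 126 − 54.82 = 71.18 kN.
R_C = 95.35 + 54.82 = 150.2 kN.

R_C = 150.2 kN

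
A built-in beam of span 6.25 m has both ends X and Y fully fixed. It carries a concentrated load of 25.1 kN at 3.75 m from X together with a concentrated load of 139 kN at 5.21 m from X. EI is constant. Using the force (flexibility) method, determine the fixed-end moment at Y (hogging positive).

M_Y = 123 kN·m

Release both end moments; the primary structure is a simply-supported span XY with redundants M_X and M_Y.
Simple-span end rotations at X and Y under the given loads:
  at X: point load 25.1 at a = 3.75: Pab(L + b)/(6LEI) = 54.91/EI
  at Y: point load 25.1 at a = 3.75: Pab(L + a)/(6LEI) = 62.75/EI
  at X: point load 139 at a = 5.21: Pab(L + b)/(6LEI) = 146.4/EI
  at Y: point load 139 at a = 5.21: Pab(L + a)/(6LEI) = 230.2/EI
  θ_X0 = 201.3/EI,  θ_Y0 = 292.9/EI
Flexibility coefficients: a unit moment at one end gives L/(3EI) there and L/(6EI) at the far end, so f₁₁ = f₂₂ = 2.083/EI and f₁₂ = f₂₁ = 1.042/EI.
Compatibility — zero rotation at each built-in end:
  2.083 M_X + 1.042 M_Y = 201.3
  1.042 M_X + 2.083 M_Y = 292.9
Solving the pair gives M_X = 35.11 kN·m and M_Y = 123 kN·m (hogging).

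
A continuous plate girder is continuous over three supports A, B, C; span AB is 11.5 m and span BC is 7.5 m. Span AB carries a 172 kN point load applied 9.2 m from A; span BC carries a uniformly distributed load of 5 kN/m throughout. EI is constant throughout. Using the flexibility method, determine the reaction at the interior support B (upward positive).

Insert a hinge at B; M_B is the redundant, and each span becomes simply supported.
Rotations at B on the released spans (each span's end-slope, ×1/EI):
  span AB: point load 172 at a = 9.2: Pab(L + a)/(6LEI) = 1092/EI
  span BC: UDL 5: wL³/(24EI) = 87.89/EI
  relative rotation θ_0 = (1092 + 87.89)/EI = 1180/EI
A unit hogging moment at B produces rotation L₁/(3EI) + L₂/(3EI) = 6.333/EI.
Slope continuity at B: θ_0 = M_B·6.333/EI, so M_B = 1180/6.333 = 186.3 kN·m (hogging).
Span AB, ΣM about A with M_B applied at B: R_B^{AB}·11.5 = 1582 + 186.3, so R_B^{AB} = 153.8 kN and R_A = 172 − 153.8 = 18.2 kN.
Span BC, ΣM about C: R_B^{BC}·7.5 = 140.6 + 186.3, so R_B^{BC} = 43.59 kN and R_C = 37.5 − 43.59 = -6.087 kN.
R_B = 153.8 + 43.59 = 197.4 kN.

R_B = 197.4 kN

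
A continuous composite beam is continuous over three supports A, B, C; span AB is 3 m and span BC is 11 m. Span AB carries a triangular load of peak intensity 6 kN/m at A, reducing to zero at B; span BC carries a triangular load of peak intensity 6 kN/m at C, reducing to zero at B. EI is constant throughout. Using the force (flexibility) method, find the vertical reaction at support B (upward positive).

R_B = 28.4 kN

Take M_B as the redundant. Released structure: two simple spans AB and BC with a hinge at B.
Rotations at B on the released spans (each span's end-slope, ×1/EI):
  span AB: triangular load, peak 6: 7w₀L³/(360EI) = 3.15/EI
  span BC: triangular load, peak 6: 7w₀L³/(360EI) = 155.3/EI
  relative rotation θ_0 = (3.15 + 155.3)/EI = 158.4/EI
A unit hogging moment at B produces rotation L₁/(3EI) + L₂/(3EI) = 4.667/EI.
Slope continuity at B: θ_0 = M_B·4.667/EI, so M_B = 158.4/4.667 = 33.95 kN·m (hogging).
Span AB, ΣM about A with M_B applied at B: R_B^{AB}·3 = 9 + 33.95, so R_B^{AB} = 14.32 kN and R_A = 9 − 14.32 = -5.317 kN.
Span BC, ΣM about C: R_B^{BC}·11 = 121 + 33.95, so R_B^{BC} = 14.09 kN and R_C = 33 − 14.09 = 18.91 kN.
R_B = 14.32 + 14.09 = 28.4 kN.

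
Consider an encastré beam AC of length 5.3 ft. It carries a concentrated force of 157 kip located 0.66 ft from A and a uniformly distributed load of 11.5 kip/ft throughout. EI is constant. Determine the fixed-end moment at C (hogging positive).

Take the two fixed-end moments M_A, M_C as redundants; the released structure is the simple span AC.
Simple-span end rotations at A and C under the given loads:
  at A: point load 157 at a = 0.66: Pab(L + b)/(6LEI) = 150.3/EI
  at C: point load 157 at a = 0.66: Pab(L + a)/(6LEI) = 90.11/EI
  at A: UDL 11.5: wL³/(24EI) = 71.34/EI
  at C: UDL 11.5: wL³/(24EI) = 71.34/EI
  θ_A0 = 221.6/EI,  θ_C0 = 161.4/EI
Flexibility coefficients: a unit moment at one end gives L/(3EI) there and L/(6EI) at the far end, so f₁₁ = f₂₂ = 1.767/EI and f₁₂ = f₂₁ = 0.8833/EI.
Compatibility — zero rotation at each built-in end:
  1.767 M_A + 0.8833 M_C = 221.6
  0.8833 M_A + 1.767 M_C = 161.4
Solving the pair gives M_A = 106.3 kip·ft and M_C = 38.22 kip·ft (hogging).

M_C = 38.22 kip·ft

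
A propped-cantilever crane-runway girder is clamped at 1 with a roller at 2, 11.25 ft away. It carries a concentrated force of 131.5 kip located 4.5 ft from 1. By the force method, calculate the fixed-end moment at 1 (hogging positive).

Take the reaction at 2 as the redundant and release it; the primary structure is a cantilever fixed at 1.
Deflection at 2 on the released cantilever, summing each load's contribution:
  point load 131.5 at a = 4.5: Pa²(3L − a)/(6EI) = 12982/EI
Tip deflection under a unit load at 2: L³/(3EI) = 474.6/EI.
The prop prevents deflection at 2: R_2 = δ_0/δ_{22} = 12982/474.6 = 27.35 kip.
Moment equilibrium about 1: M_1 = Σ(load moments about 1) − R_2·L = 591.8 − 27.35×11.25 = 284 kip·ft.

M_1 = 284 kip·ft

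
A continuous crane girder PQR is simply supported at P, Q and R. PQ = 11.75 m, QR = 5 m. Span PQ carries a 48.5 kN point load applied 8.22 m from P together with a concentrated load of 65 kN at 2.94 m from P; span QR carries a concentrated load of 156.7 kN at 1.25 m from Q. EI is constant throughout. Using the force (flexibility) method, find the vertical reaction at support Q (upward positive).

Release continuity at Q by inserting a hinge; the redundant is the internal moment M_Q. The primary structure is two simply-supported spans PQ and QR.
End slopes at the hinge Q, treating each span as simply supported:
  span PQ: point load 48.5 at a = 8.22: Pab(L + a)/(6LEI) = 398.6/EI
  span PQ: point load 65 at a = 2.94: Pab(L + a)/(6LEI) = 350.8/EI
  span QR: point load 156.7 at a = 1.25: Pab(L + b)/(6LEI) = 214.2/EI
  relative rotation θ_0 = (749.4 + 214.2)/EI = 963.7/EI
A unit hogging moment at Q produces rotation L₁/(3EI) + L₂/(3EI) = 5.583/EI.
Slope continuity at Q: θ_0 = M_Q·5.583/EI, so M_Q = 963.7/5.583 = 172.6 kN·m (hogging).
Span PQ, ΣM about P with M_Q applied at Q: R_Q^{PQ}·11.75 = 589.8 + 172.6, so R_Q^{PQ} = 64.88 kN and R_P = 113.5 − 64.88 = 48.62 kN.
Span QR, ΣM about R: R_Q^{QR}·5 = 587.6 + 172.6, so R_Q^{QR} = 152 kN and R_R = 156.7 − 152 = 4.655 kN.
R_Q = 64.88 + 152 = 216.9 kN.

R_Q = 216.9 kN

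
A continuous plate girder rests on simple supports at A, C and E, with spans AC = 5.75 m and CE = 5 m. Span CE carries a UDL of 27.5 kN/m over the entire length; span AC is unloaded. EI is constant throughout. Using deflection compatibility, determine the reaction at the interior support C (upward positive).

Release continuity at C by inserting a hinge; the redundant is the internal moment M_C. The primary structure is two simply-supported spans AC and CE.
Discontinuity in slope at C on the released structure — sum the simple-span end rotations:
  span CE: UDL 27.5: wL³/(24EI) = 143.2/EI
  relative rotation θ_0 = (0 + 143.2)/EI = 143.2/EI
A unit hogging moment at C produces rotation L₁/(3EI) + L₂/(3EI) = 3.583/EI.
Slope continuity at C: θ_0 = M_C·3.583/EI, so M_C = 143.2/3.583 = 39.97 kN·m (hogging).
Span AC, ΣM about A with M_C applied at C: R_C^{AC}·5.75 = 0 + 39.97, so R_C^{AC} = 6.951 kN and R_A = 0 − 6.951 = -6.951 kN.
Span CE, ΣM about E: R_C^{CE}·5 = 343.8 + 39.97, so R_C^{CE} = 76.74 kN and R_E = 137.5 − 76.74 = 60.76 kN.
R_C = 6.951 + 76.74 = 83.7 kN.

R_C = 83.7 kN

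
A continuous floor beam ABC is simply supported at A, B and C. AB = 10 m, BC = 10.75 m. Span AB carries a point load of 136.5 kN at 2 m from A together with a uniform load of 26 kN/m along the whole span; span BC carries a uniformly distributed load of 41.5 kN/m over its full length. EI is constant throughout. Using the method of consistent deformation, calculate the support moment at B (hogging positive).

Take M_B as the redundant. Released structure: two simple spans AB and BC with a hinge at B.
Discontinuity in slope at B on the released structure — sum the simple-span end rotations:
  span AB: point load 136.5 at a = 2: Pab(L + a)/(6LEI) = 436.8/EI
  span AB: UDL 26: wL³/(24EI) = 1083/EI
  span BC: UDL 41.5: wL³/(24EI) = 2148/EI
  relative rotation θ_0 = (1520 + 2148)/EI = 3668/EI
A unit hogging moment at B produces rotation L₁/(3EI) + L₂/(3EI) = 6.917/EI.
Compatibility: M_B·(L₁+L₂)/(3EI) = θ_0, giving M_B = 530.4 kN·m (hogging).

M_B = 530.4 kN·m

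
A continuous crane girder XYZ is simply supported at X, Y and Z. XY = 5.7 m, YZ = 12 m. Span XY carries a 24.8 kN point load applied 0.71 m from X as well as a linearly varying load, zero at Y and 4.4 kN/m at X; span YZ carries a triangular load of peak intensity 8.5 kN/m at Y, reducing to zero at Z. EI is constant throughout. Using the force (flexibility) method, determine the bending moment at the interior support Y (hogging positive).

Insert a hinge at Y; M_Y is the redundant, and each span becomes simply supported.
Discontinuity in slope at Y on the released structure — sum the simple-span end rotations:
  span XY: point load 24.8 at a = 0.71: Pab(L + a)/(6LEI) = 16.47/EI
  span XY: triangular load, peak 4.4: 7w₀L³/(360EI) = 15.84/EI
  span YZ: triangular load, peak 8.5: w₀L³/(45EI) = 326.4/EI
  relative rotation θ_0 = (32.31 + 326.4)/EI = 358.7/EI
A unit hogging moment at Y produces rotation L₁/(3EI) + L₂/(3EI) = 5.9/EI.
Slope continuity at Y: θ_0 = M_Y·5.9/EI, so M_Y = 358.7/5.9 = 60.8 kN·m (hogging).

M_Y = 60.8 kN·m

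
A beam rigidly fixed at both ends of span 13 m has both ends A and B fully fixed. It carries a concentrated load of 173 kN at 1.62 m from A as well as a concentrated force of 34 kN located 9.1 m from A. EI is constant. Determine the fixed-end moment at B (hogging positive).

M_B = 95.55 kN·m

Release both end moments; the primary structure is a simply-supported span AB with redundants M_A and M_B.
On the primary (simply-supported) span, the end slopes from the loading are:
  at A: point load 173 at a = 1.62: Pab(L + b)/(6LEI) = 996.9/EI
  at B: point load 173 at a = 1.62: Pab(L + a)/(6LEI) = 597.8/EI
  at A: point load 34 at a = 9.1: Pab(L + b)/(6LEI) = 261.4/EI
  at B: point load 34 at a = 9.1: Pab(L + a)/(6LEI) = 341.9/EI
  θ_A0 = 1258/EI,  θ_B0 = 939.7/EI
Flexibility coefficients: a unit moment at one end gives L/(3EI) there and L/(6EI) at the far end, so f₁₁ = f₂₂ = 4.333/EI and f₁₂ = f₂₁ = 2.167/EI.
Compatibility — zero rotation at each built-in end:
  4.333 M_A + 2.167 M_B = 1258
  2.167 M_A + 4.333 M_B = 939.7
Solving the pair gives M_A = 242.6 kN·m and M_B = 95.55 kN·m (hogging).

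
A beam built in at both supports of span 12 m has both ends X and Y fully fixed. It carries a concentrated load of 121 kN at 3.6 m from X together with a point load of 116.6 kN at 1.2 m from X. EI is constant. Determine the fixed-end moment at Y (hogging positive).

Take the two fixed-end moments M_X, M_Y as redundants; the released structure is the simple span XY.
End rotations of the released simple span under the applied load (×1/EI):
  at X: point load 121 at a = 3.6: Pab(L + b)/(6LEI) = 1037/EI
  at Y: point load 121 at a = 3.6: Pab(L + a)/(6LEI) = 792.8/EI
  at X: point load 116.6 at a = 1.2: Pab(L + b)/(6LEI) = 478.5/EI
  at Y: point load 116.6 at a = 1.2: Pab(L + a)/(6LEI) = 277/EI
  θ_X0 = 1515/EI,  θ_Y0 = 1070/EI
Flexibility coefficients: a unit moment at one end gives L/(3EI) there and L/(6EI) at the far end, so f₁₁ = f₂₂ = 4/EI and f₁₂ = f₂₁ = 2/EI.
Compatibility — zero rotation at each built-in end:
  4 M_X + 2 M_Y = 1515
  2 M_X + 4 M_Y = 1070
Solving the pair gives M_X = 326.8 kN·m and M_Y = 104.1 kN·m (hogging).

M_Y = 104.1 kN·m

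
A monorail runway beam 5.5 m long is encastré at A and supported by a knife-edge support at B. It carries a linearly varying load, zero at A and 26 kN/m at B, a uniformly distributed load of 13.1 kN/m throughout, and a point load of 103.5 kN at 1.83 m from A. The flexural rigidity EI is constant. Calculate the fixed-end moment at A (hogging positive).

Release the roller at B. Primary structure: cantilever fixed at A.
Deflection at B on the released cantilever, summing each load's contribution:
  triangular load, peak 26 at the free end: 11w₀L⁴/(120EI) = 2181/EI
  UDL 13.1: wL⁴/(8EI) = 1498/EI
  point load 103.5 at a = 1.83: Pa²(3L − a)/(6EI) = 847.5/EI
  δ_0 = 4527/EI
Tip deflection under a unit load at B: L³/(3EI) = 55.46/EI.
The prop prevents deflection at B: R_B = δ_0/δ_{BB} = 4527/55.46 = 81.62 kN.
Moment equilibrium about A: M_A = Σ(load moments about A) − R_B·L = 649.7 − 81.62×5.5 = 200.8 kN·m.

M_A = 200.8 kN·m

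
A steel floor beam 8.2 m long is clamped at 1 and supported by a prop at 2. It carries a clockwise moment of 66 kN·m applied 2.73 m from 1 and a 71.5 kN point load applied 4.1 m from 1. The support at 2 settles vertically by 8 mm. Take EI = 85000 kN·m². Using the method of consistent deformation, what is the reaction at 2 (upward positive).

Release the roller at 2. Primary structure: cantilever fixed at 1.
Deflection at 2 on the released cantilever, summing each load's contribution:
  clockwise couple 66 at a = 2.73: M₀a(2L − a)/(2EI) = 1232/EI
  point load 71.5 at a = 4.1: Pa²(3L − a)/(6EI) = 4107/EI
  δ_0 = 5338/EI
Flexibility coefficient — unit upward force at 2: δ_{22} = L³/(3EI) = 183.8/EI.
With EI = 85000 kN·m²: δ_0 = 0.062801 m and δ_{22} = 0.002162 m/kN.
Compatibility — the beam at 2 must follow the support down by 0.008 m: δ_0 − R_2·δ_{22} = 0.008, so R_2 = (0.062801 − 0.008)/0.002162 = 25.34 kN.

R_2 = 25.34 kN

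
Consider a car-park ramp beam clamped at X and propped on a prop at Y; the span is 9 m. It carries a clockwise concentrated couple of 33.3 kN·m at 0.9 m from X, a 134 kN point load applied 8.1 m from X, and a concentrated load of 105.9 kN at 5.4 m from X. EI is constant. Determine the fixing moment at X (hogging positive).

Remove the prop at Y; the released (primary) structure is a cantilever built in at X.
Free-end deflection of the primary structure under the applied loading (downward +):
  clockwise couple 33.3 at a = 0.9: M₀a(2L − a)/(2EI) = 256.2/EI
  point load 134 at a = 8.1: Pa²(3L − a)/(6EI) = 27694/EI
  point load 105.9 at a = 5.4: Pa²(3L − a)/(6EI) = 11117/EI
  δ_0 = 39067/EI
Flexibility coefficient — unit upward force at Y: δ_{YY} = L³/(3EI) = 243/EI.
Compatibility at Y: δ_0 − R_Y·δ_{YY} = 0, so R_Y = 39067/243 = 160.8 kN.
Moment equilibrium about X: M_X = Σ(load moments about X) − R_Y·L = 1691 − 160.8×9 = 243.6 kN·m.

M_X = 243.6 kN·m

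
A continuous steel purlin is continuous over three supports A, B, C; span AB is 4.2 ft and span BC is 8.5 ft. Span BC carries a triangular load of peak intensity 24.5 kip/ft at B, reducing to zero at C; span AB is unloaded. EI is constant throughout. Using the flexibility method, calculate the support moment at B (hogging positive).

M_B = 78.98 kip·ft

Insert a hinge at B; M_B is the redundant, and each span becomes simply supported.
Rotations at B on the released spans (each span's end-slope, ×1/EI):
  span BC: triangular load, peak 24.5: w₀L³/(45EI) = 334.4/EI
  relative rotation θ_0 = (0 + 334.4)/EI = 334.4/EI
A unit hogging moment at B produces rotation L₁/(3EI) + L₂/(3EI) = 4.233/EI.
Slope continuity at B: θ_0 = M_B·4.233/EI, so M_B = 334.4/4.233 = 78.98 kip·ft (hogging).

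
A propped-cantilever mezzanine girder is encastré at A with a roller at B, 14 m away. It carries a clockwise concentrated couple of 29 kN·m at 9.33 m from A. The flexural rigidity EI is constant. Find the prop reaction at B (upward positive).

Release the roller at B. Primary structure: cantilever fixed at A.
Free-end deflection of the primary structure under the applied loading (downward +):
  clockwise couple 29 at a = 9.33: M₀a(2L − a)/(2EI) = 2526/EI
Flexibility coefficient — unit upward force at B: δ_{BB} = L³/(3EI) = 914.7/EI.
Compatibility at B: δ_0 − R_B·δ_{BB} = 0, so R_B = 2526/914.7 = 2.761 kN.

R_B = 2.761 kN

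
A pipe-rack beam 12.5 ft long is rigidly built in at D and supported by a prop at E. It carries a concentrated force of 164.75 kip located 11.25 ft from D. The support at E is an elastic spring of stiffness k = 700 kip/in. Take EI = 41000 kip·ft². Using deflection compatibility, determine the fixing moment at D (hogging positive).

Take the reaction at E as the redundant and release it; the primary structure is a cantilever fixed at D.
Free-end deflection of the primary structure under the applied loading (downward +):
  point load 164.75 at a = 11.25: Pa²(3L − a)/(6EI) = 91224/EI
Flexibility coefficient — unit upward force at E: δ_{EE} = L³/(3EI) = 651/EI.
With EI = 41000 kip·ft²: δ_0 = 2.225 ft and δ_{EE} = 0.015879 ft/kip.
Compatibility — the spring shortens by R_E/k under the reaction it provides: δ_0 − R_E·δ_{EE} = R_E/k. With 1/k = 1/(700×12) ft/kip = 0.000119 ft/kip, R_E = δ_0 / (δ_{EE} + 1/k) = 2.225 / (0.015879 + 0.000119) = 139.1 kip.
Moment equilibrium about D: M_D = Σ(load moments about D) − R_E·L = 1853 − 139.1×12.5 = 115 kip·ft.

M_D = 115 kip·ft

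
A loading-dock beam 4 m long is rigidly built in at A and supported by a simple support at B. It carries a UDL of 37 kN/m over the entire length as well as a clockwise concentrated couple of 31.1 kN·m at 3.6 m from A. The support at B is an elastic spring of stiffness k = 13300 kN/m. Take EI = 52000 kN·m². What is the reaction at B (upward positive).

R_B = 56.66 kN

Take the reaction at B as the redundant and release it; the primary structure is a cantilever fixed at A.
Free-end deflection of the primary structure under the applied loading (downward +):
  UDL 37: wL⁴/(8EI) = 1184/EI
  clockwise couple 31.1 at a = 3.6: M₀a(2L − a)/(2EI) = 246.3/EI
  δ_0 = 1430/EI
Tip deflection under a unit load at B: L³/(3EI) = 21.33/EI.
With EI = 52000 kN·m²: δ_0 = 0.027506 m and δ_{BB} = 0.00041 m/kN.
Compatibility — the spring shortens by R_B/k under the reaction it provides: δ_0 − R_B·δ_{BB} = R_B/k. With 1/k = 0.000075 m/kN, R_B = δ_0 / (δ_{BB} + 1/k) = 0.027506 / (0.00041 + 0.000075) = 56.66 kN.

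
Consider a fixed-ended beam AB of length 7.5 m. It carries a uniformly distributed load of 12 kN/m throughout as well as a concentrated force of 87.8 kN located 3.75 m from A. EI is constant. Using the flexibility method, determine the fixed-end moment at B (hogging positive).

Release both end moments; the primary structure is a simply-supported span AB with redundants M_A and M_B.
Simple-span end rotations at A and B under the given loads:
  at A: UDL 12: wL³/(24EI) = 210.9/EI
  at B: UDL 12: wL³/(24EI) = 210.9/EI
  at A: point load 87.8 at a = 3.75: Pab(L + b)/(6LEI) = 308.7/EI
  at B: point load 87.8 at a = 3.75: Pab(L + a)/(6LEI) = 308.7/EI
  θ_A0 = 519.6/EI,  θ_B0 = 519.6/EI
Flexibility coefficients: a unit moment at one end gives L/(3EI) there and L/(6EI) at the far end, so f₁₁ = f₂₂ = 2.5/EI and f₁₂ = f₂₁ = 1.25/EI.
Compatibility — zero rotation at each built-in end:
  2.5 M_A + 1.25 M_B = 519.6
  1.25 M_A + 2.5 M_B = 519.6
Solving the pair gives M_A = 138.6 kN·m and M_B = 138.6 kN·m (hogging).

M_B = 138.6 kN·m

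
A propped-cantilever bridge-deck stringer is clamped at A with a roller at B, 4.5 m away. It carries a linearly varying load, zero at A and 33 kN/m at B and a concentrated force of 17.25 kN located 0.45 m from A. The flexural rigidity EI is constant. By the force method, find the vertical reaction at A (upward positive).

Release the roller at B. Primary structure: cantilever fixed at A.
Free-end deflection of the primary structure under the applied loading (downward +):
  triangular load, peak 33 at the free end: 11w₀L⁴/(120EI) = 1240/EI
  point load 17.25 at a = 0.45: Pa²(3L − a)/(6EI) = 7.598/EI
  δ_0 = 1248/EI
Flexibility coefficient — unit upward force at B: δ_{BB} = L³/(3EI) = 30.38/EI.
Compatibility at B: δ_0 − R_B·δ_{BB} = 0, so R_B = 1248/30.38 = 41.09 kN.
Vertical equilibrium: R_A = ΣP − R_B = 91.5 − 41.09 = 50.41 kN.

R_A = 50.41 kN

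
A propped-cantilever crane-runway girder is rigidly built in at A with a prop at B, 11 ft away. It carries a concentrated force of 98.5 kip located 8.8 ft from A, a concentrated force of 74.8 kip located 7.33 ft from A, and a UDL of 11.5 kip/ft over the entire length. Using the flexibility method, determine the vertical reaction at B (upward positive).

R_B = 155.5 kip

Take the reaction at B as the redundant and release it; the primary structure is a cantilever fixed at A.
Downward deflection at the released point B due to the loads:
  point load 98.5 at a = 8.8: Pa²(3L − a)/(6EI) = 30766/EI
  point load 74.8 at a = 7.33: Pa²(3L − a)/(6EI) = 17194/EI
  UDL 11.5: wL⁴/(8EI) = 21046/EI
  δ_0 = 69006/EI
Tip deflection under a unit load at B: L³/(3EI) = 443.7/EI.
Compatibility at B: δ_0 − R_B·δ_{BB} = 0, so R_B = 69006/443.7 = 155.5 kip.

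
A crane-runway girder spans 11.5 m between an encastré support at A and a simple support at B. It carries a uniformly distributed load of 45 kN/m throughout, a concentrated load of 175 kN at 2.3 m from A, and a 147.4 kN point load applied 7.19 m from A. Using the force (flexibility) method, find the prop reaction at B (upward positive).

Take the reaction at B as the redundant and release it; the primary structure is a cantilever fixed at A.
Primary-structure tip deflection at B by superposition:
  UDL 45: wL⁴/(8EI) = 98382/EI
  point load 175 at a = 2.3: Pa²(3L − a)/(6EI) = 4968/EI
  point load 147.4 at a = 7.19: Pa²(3L − a)/(6EI) = 34684/EI
  δ_0 = 138034/EI
Flexibility coefficient — unit upward force at B: δ_{BB} = L³/(3EI) = 507/EI.
The prop prevents deflection at B: R_B = δ_0/δ_{BB} = 138034/507 = 272.3 kN.

R_B = 272.3 kN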